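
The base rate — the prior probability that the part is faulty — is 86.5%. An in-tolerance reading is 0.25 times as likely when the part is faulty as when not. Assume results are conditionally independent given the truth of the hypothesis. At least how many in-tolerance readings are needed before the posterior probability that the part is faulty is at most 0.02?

Prior odds: 0.865 ÷ 0.135 = 173/27.
Likelihood ratio per in-tolerance reading = 0.25.
Target odds: 0.02 ÷ 0.98 = 1/49.
Require 0.25ⁿ ≤ 1/49 ÷ (173/27) = 27/8477.
0.25⁴ = 0.00390625 is still above 27/8477 but 0.25⁵ = 1/1024 is at or below it, so n = 5.

5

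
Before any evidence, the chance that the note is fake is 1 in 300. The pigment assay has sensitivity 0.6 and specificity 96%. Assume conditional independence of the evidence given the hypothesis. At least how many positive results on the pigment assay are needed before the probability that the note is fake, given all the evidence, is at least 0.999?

5

Prior odds: (1/300) ÷ (299/300) = 1/299.
False-positive rate = 1 − 0.96 = 0.04; likelihood ratio of a positive = 0.6/0.04 = 15.
Target odds: 0.999 ÷ 0.001 = 999.
Need (1/299) × 15ⁿ ≥ 999, i.e. 15ⁿ ≥ 298701.
15⁴ = 50625 falls short of 298701 but 15⁵ = 759375 reaches it, so n = 5.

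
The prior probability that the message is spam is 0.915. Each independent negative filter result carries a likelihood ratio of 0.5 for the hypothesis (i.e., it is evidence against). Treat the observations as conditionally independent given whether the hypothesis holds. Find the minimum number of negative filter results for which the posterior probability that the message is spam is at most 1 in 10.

7

Prior odds: 0.915 ÷ 0.085 = 183/17.
Likelihood ratio per negative filter result = 0.5.
Target posterior odds = 0.1/0.9 = 1/9.
Require 0.5ⁿ ≤ 1/9 ÷ (183/17) = 17/1647.
0.5⁶ = 0.015625 is still above 17/1647 but 0.5⁷ = 0.0078125 is at or below it, so n = 7.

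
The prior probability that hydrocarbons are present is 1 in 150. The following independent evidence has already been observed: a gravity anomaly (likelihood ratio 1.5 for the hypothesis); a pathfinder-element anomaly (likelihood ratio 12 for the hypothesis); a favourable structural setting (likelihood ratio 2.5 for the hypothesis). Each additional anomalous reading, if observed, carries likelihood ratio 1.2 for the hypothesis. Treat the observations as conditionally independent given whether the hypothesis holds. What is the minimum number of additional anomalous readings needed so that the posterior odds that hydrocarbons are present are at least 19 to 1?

Prior odds = (1/150)/(149/150) = 1/149.
Combined Bayes factor of the evidence already in hand = 1.5 × 12 × 2.5 = 45.
Odds after that evidence = (1/149) × 45 = 45/149.
Target odds = 19.
Need 1.2ⁿ ≥ 19 ÷ (45/149) = 2831/45.
1.2²² ≈55.2061 falls short of 2831/45 but 1.2²³ ≈66.2474 reaches it, so n = 23.

23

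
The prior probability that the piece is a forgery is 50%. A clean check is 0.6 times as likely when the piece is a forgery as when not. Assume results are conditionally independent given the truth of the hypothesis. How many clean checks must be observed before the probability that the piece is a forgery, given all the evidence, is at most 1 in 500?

Prior odds: 0.5 ÷ 0.5 = 1.
Likelihood ratio per clean check = 0.6.
Target posterior odds = 0.002/0.998 = 1/499.
Need 1 × 0.6ⁿ ≤ 1/499, i.e. 0.6ⁿ ≤ 1/499.
0.6¹² = 531441/244140625 is still above 1/499 but 0.6¹³ ≈0.00130607 is at or below it, so n = 13.

13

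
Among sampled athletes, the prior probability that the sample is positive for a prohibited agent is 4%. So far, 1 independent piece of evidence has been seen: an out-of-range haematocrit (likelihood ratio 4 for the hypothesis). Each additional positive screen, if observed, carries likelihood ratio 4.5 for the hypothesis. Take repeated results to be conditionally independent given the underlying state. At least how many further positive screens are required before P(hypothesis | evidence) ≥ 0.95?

4

Prior odds = 0.04/0.96 = 1/24.
Bayes factor of the evidence already in hand = 4.
Odds after that evidence = (1/24) × 4 = 1/6.
Target odds = 0.95/0.05 = 19.
Need 4.5ⁿ ≥ 19 ÷ (1/6) = 114.
4.5³ = 91.125 falls short of 114 but 4.5⁴ = 410.0625 reaches it, so n = 4.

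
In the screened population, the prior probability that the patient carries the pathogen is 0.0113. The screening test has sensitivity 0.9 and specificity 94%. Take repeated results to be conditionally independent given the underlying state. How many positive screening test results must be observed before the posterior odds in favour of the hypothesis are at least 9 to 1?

Prior odds = 0.0113/0.9887 = 113/9887.
False-positive rate = 1 − 0.94 = 0.06; likelihood ratio of a positive = 0.9/0.06 = 15.
Target odds = 9.
Need (113/9887) × 15ⁿ ≥ 9, i.e. 15ⁿ ≥ 88983/113.
15² = 225 falls short of 88983/113 but 15³ = 3375 reaches it, so n = 3.

3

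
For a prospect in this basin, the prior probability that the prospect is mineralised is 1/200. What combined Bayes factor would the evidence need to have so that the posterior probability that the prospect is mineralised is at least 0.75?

Prior odds = 0.005/0.995 = 1/199.
Target odds = 0.75/0.25 = 3.
Required Bayes factor = 3 ÷ (1/199) = 597.

597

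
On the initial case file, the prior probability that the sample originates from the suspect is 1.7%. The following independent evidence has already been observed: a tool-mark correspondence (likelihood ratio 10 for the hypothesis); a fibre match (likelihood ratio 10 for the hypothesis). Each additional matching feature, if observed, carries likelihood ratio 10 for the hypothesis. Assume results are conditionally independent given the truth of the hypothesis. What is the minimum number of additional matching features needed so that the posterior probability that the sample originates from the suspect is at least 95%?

2

Prior odds = 0.017/0.983 = 17/983.
Combined Bayes factor of the evidence already in hand = 10 × 10 = 100.
Odds after that evidence = (17/983) × 100 = 1700/983.
Target odds = 0.95/0.05 = 19.
Need 10ⁿ ≥ 19 ÷ (1700/983) = 18677/1700.
10¹ = 10 falls short of 18677/1700 but 10² = 100 reaches it, so n = 2.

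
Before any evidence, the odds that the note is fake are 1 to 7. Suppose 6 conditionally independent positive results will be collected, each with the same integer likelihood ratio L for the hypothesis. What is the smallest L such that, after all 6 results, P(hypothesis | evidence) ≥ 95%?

Prior odds = 1/7.
Target odds = 0.95/0.05 = 19.
Need L⁶ ≥ 19 ÷ (1/7) = 133.
2⁶ = 64 < 133 ≤ 729 = 3⁶, so L = 3.

3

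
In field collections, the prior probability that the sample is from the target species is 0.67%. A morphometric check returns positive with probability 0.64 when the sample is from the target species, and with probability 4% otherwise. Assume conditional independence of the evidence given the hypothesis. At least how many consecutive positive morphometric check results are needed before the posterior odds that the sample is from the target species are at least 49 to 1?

Prior odds = 0.0067/0.9933 = 67/9933.
Likelihood ratio of a positive result = 0.64/0.04 = 16.
Target odds = 49.
Require 16ⁿ ≥ 49 ÷ (67/9933) = 486717/67.
16³ = 4096 falls short of 486717/67 but 16⁴ = 65536 reaches it, so n = 4.

4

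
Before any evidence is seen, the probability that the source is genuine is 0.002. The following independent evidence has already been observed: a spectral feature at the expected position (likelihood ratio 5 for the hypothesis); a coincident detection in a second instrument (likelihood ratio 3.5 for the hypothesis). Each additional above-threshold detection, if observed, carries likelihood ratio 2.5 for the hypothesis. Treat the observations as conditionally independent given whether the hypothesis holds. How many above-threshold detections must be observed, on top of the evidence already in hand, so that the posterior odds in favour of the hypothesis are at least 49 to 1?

8

Prior odds = 0.002/0.998 = 1/499.
Combined Bayes factor of the evidence already in hand = 5 × 3.5 = 17.5.
Odds after that evidence = (1/499) × 17.5 = 35/998.
Target odds = 49.
Need 2.5ⁿ ≥ 49 ÷ (35/998) = 1397.2.
2.5⁷ = 610.3515625 falls short of 1397.2 but 2.5⁸ = 390625/256 reaches it, so n = 8.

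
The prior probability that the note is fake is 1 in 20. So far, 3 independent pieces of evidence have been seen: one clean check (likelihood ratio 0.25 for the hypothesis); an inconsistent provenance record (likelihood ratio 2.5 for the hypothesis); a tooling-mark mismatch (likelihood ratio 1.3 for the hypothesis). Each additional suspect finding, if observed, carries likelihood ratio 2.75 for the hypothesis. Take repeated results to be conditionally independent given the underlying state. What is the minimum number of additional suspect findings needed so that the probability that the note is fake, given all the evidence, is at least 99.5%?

Prior odds = 0.05/0.95 = 1/19.
Combined Bayes factor of the evidence already in hand = 0.25 × 2.5 × 1.3 = 0.8125.
Odds after that evidence = (1/19) × 0.8125 = 13/304.
Target odds = 0.995/0.005 = 199.
Need 2.75ⁿ ≥ 199 ÷ (13/304) = 60496/13.
2.75⁸ = 214358881/65536 falls short of 60496/13 but 2.75⁹ ≈8994.86 reaches it, so n = 9.

9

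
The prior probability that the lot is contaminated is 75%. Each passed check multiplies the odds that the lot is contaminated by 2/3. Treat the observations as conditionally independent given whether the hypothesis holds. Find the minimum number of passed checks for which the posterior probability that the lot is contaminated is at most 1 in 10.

Prior odds = 0.75/0.25 = 3.
Likelihood ratio per passed check = 2/3.
Target posterior odds = 0.1/0.9 = 1/9.
Require (2/3)ⁿ ≤ 1/9 ÷ 3 = 1/27.
(2/3)⁸ = 256/6561 is still above 1/27 but (2/3)⁹ = 512/19683 is at or below it, so n = 9.

9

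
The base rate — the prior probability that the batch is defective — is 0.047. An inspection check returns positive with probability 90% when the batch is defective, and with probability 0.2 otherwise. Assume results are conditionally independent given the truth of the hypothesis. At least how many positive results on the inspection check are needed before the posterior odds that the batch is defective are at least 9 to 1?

Prior odds = 0.047/0.953 = 47/953.
Likelihood ratio of a positive result = 0.9/0.2 = 4.5.
Target odds = 9.
Require 4.5ⁿ ≥ 9 ÷ (47/953) = 8577/47.
4.5³ = 91.125 falls short of 8577/47 but 4.5⁴ = 410.0625 reaches it, so n = 4.

4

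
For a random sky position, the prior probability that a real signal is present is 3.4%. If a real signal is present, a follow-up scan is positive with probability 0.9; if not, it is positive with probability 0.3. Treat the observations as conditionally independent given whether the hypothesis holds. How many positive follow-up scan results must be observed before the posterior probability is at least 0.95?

6

Prior odds: 0.034 ÷ 0.966 = 17/483.
Likelihood ratio of a positive = 0.9/0.3 = 3.
Target odds: 0.95 ÷ 0.05 = 19.
Need (17/483) × 3ⁿ ≥ 19, i.e. 3ⁿ ≥ 9177/17.
3⁵ = 243 falls short of 9177/17 but 3⁶ = 729 reaches it, so n = 6.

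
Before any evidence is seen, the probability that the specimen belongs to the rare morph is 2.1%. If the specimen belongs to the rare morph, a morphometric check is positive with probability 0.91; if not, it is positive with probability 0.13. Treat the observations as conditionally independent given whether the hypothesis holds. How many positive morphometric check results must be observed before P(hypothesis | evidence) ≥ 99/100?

5

Prior odds = 0.021/0.979 = 21/979.
Likelihood ratio of a positive = 0.91/0.13 = 7.
Target posterior odds = 0.99/0.01 = 99.
Need (21/979) × 7ⁿ ≥ 99, i.e. 7ⁿ ≥ 32307/7.
7⁴ = 2401 falls short of 32307/7 but 7⁵ = 16807 reaches it, so n = 5.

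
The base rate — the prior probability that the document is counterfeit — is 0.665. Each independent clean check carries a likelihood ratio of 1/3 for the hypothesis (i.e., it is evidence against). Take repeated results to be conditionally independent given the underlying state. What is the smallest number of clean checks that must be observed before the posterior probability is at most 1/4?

2

Prior odds = 0.665/0.335 = 133/67.
Likelihood ratio per clean check = 1/3.
Target odds: 0.25 ÷ 0.75 = 1/3.
Require (1/3)ⁿ ≤ 1/3 ÷ (133/67) = 67/399.
(1/3)¹ = 1/3 is still above 67/399 but (1/3)² = 1/9 is at or below it, so n = 2.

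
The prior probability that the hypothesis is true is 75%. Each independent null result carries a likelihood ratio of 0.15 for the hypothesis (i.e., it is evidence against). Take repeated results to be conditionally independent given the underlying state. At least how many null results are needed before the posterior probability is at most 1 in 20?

Prior odds = 0.75/0.25 = 3.
Likelihood ratio per null result = 0.15.
Target posterior odds = 0.05/0.95 = 1/19.
Require 0.15ⁿ ≤ 1/19 ÷ 3 = 1/57.
0.15² = 0.0225 is still above 1/57 but 0.15³ = 0.003375 is at or below it, so n = 3.

3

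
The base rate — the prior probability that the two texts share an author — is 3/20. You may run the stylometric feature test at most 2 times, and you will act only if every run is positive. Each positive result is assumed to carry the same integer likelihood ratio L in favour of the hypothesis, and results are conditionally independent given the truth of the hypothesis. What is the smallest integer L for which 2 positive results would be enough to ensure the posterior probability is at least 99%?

Prior odds = 0.15/0.85 = 3/17.
Target odds = 0.99/0.01 = 99.
Need L² ≥ 99 ÷ (3/17) = 561.
23² = 529 < 561 ≤ 576 = 24², so L = 24.

24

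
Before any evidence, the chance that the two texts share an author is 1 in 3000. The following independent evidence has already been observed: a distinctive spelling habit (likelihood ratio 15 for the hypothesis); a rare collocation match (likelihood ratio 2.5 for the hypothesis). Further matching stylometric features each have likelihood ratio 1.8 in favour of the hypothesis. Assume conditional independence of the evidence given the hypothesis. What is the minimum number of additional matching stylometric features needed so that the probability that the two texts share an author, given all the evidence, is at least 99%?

Prior odds = (1/3000)/(2999/3000) = 1/2999.
Combined Bayes factor of the evidence already in hand = 15 × 2.5 = 37.5.
Odds after that evidence = (1/2999) × 37.5 = 75/5998.
Target odds = 0.99/0.01 = 99.
Need 1.8ⁿ ≥ 99 ÷ (75/5998) = 7917.36.
1.8¹⁵ ≈6746.64 falls short of 7917.36 but 1.8¹⁶ ≈12144 reaches it, so n = 16.

16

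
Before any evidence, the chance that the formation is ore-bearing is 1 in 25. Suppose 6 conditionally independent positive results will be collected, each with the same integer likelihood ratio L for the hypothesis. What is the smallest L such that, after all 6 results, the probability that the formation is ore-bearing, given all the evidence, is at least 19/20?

3

Prior odds = 0.04/0.96 = 1/24.
Target odds = 0.95/0.05 = 19.
Need L⁶ ≥ 19 ÷ (1/24) = 456.
2⁶ = 64 < 456 ≤ 729 = 3⁶, so L = 3.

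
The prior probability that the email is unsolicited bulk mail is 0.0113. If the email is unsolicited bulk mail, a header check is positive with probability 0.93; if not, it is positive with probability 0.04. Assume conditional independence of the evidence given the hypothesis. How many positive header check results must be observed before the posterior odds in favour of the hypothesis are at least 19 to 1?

Prior odds: 0.0113 ÷ 0.9887 = 113/9887.
Likelihood ratio of a positive = 0.93/0.04 = 23.25.
Target odds = 19.
Need (113/9887) × 23.25ⁿ ≥ 19, i.e. 23.25ⁿ ≥ 187853/113.
23.25² = 540.5625 falls short of 187853/113 but 23.25³ = 804357/64 reaches it, so n = 3.

3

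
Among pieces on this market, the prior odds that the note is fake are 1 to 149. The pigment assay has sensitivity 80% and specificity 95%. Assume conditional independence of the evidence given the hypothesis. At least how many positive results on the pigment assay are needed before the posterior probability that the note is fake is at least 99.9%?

Prior odds = 1/149.
False-positive rate = 1 − 0.95 = 0.05; likelihood ratio of a positive = 0.8/0.05 = 16.
Target posterior odds = 0.999/0.001 = 999.
Need (1/149) × 16ⁿ ≥ 999, i.e. 16ⁿ ≥ 148851.
16⁴ = 65536 falls short of 148851 but 16⁵ = 1048576 reaches it, so n = 5.

5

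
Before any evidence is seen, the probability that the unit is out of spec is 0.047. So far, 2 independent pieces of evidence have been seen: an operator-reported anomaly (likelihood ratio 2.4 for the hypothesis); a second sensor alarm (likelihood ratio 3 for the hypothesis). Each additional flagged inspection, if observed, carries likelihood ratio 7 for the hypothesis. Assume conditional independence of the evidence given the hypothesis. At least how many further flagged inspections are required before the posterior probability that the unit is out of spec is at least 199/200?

4

Prior odds = 0.047/0.953 = 47/953.
Combined Bayes factor of the evidence already in hand = 2.4 × 3 = 7.2.
Odds after that evidence = (47/953) × 7.2 = 1692/4765.
Target odds = 0.995/0.005 = 199.
Need 7ⁿ ≥ 199 ÷ (1692/4765) = 948235/1692.
7³ = 343 falls short of 948235/1692 but 7⁴ = 2401 reaches it, so n = 4.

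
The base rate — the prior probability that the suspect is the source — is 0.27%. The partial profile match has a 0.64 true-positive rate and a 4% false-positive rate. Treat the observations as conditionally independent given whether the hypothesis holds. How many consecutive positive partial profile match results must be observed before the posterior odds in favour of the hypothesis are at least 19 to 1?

Prior odds = 0.0027/0.9973 = 27/9973.
Likelihood ratio of a positive result = 0.64/0.04 = 16.
Target odds = 19.
Need (27/9973) × 16ⁿ ≥ 19, i.e. 16ⁿ ≥ 189487/27.
16³ = 4096 falls short of 189487/27 but 16⁴ = 65536 reaches it, so n = 4.

4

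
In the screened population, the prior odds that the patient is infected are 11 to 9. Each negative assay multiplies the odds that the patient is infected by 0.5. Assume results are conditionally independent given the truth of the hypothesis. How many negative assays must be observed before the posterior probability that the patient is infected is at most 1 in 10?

Prior odds = 11/9.
Likelihood ratio per negative assay = 0.5.
Target odds: 0.1 ÷ 0.9 = 1/9.
Require 0.5ⁿ ≤ 1/9 ÷ (11/9) = 1/11.
0.5³ = 0.125 is still above 1/11 but 0.5⁴ = 0.0625 is at or below it, so n = 4.

4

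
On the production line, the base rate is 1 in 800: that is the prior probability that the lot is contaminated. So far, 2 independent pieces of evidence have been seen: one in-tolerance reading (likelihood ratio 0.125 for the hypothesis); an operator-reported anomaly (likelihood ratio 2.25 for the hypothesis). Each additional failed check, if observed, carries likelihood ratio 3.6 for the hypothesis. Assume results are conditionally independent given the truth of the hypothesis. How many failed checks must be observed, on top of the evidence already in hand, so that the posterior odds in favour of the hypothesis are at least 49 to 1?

Prior odds = 0.00125/0.99875 = 1/799.
Combined Bayes factor of the evidence already in hand = 0.125 × 2.25 = 0.28125.
Odds after that evidence = (1/799) × 0.28125 = 9/25568.
Target odds = 49.
Need 3.6ⁿ ≥ 49 ÷ (9/25568) = 1252832/9.
3.6⁹ ≈101560 falls short of 1252832/9 but 3.6¹⁰ ≈365616 reaches it, so n = 10.

10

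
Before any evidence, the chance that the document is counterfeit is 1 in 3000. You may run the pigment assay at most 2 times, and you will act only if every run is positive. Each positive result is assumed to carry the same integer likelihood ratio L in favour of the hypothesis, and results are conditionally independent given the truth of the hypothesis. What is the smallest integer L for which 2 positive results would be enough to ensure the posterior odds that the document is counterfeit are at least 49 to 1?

384

Prior odds = (1/3000)/(2999/3000) = 1/2999.
Target odds = 49.
Need L² ≥ 49 ÷ (1/2999) = 146951.
383² = 146689 < 146951 ≤ 147456 = 384², so L = 384.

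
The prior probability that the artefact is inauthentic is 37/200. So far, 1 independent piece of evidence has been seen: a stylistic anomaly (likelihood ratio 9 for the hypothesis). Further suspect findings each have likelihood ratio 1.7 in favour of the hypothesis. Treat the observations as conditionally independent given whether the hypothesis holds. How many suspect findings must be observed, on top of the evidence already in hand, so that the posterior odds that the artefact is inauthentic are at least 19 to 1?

Prior odds = 0.185/0.815 = 37/163.
Bayes factor of the evidence already in hand = 9.
Odds after that evidence = (37/163) × 9 = 333/163.
Target odds = 19.
Need 1.7ⁿ ≥ 19 ÷ (333/163) = 3097/333.
1.7⁴ = 8.3521 falls short of 3097/333 but 1.7⁵ = 1419857/100000 reaches it, so n = 5.

5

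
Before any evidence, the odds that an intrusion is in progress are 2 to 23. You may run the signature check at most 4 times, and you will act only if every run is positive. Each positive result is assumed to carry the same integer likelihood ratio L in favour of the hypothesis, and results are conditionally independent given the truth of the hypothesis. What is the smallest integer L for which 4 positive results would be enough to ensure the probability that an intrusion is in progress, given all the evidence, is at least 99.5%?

7

Prior odds = 2/23.
Target odds = 0.995/0.005 = 199.
Need L⁴ ≥ 199 ÷ (2/23) = 2288.5.
6⁴ = 1296 < 2288.5 ≤ 2401 = 7⁴, so L = 7.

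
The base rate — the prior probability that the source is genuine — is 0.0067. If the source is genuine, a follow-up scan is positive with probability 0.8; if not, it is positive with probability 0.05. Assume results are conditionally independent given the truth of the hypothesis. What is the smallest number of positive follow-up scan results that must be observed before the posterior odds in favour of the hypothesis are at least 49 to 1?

4

Prior odds = 0.0067/0.9933 = 67/9933.
Likelihood ratio of a positive = 0.8/0.05 = 16.
Target odds = 49.
Require 16ⁿ ≥ 49 ÷ (67/9933) = 486717/67.
16³ = 4096 falls short of 486717/67 but 16⁴ = 65536 reaches it, so n = 4.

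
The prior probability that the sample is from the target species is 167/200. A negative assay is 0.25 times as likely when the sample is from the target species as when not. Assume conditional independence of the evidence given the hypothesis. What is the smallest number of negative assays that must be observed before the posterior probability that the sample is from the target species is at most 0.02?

Prior odds = 0.835/0.165 = 167/33.
Likelihood ratio per negative assay = 0.25.
Target posterior odds = 0.02/0.98 = 1/49.
Need (167/33) × 0.25ⁿ ≤ 1/49, i.e. 0.25ⁿ ≤ 33/8183.
0.25³ = 0.015625 is still above 33/8183 but 0.25⁴ = 0.00390625 is at or below it, so n = 4.

4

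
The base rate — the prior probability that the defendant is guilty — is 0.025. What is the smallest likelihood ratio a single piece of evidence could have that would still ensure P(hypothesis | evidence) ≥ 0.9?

Prior odds = 0.025/0.975 = 1/39.
Target odds = 0.9/0.1 = 9.
Required Bayes factor = 9 ÷ (1/39) = 351.

351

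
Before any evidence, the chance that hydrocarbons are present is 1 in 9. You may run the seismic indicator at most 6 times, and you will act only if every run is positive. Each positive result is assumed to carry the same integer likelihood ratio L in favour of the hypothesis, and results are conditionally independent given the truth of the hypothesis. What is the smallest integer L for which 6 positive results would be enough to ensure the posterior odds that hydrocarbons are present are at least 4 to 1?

Prior odds = (1/9)/(8/9) = 0.125.
Target odds = 4.
Need L⁶ ≥ 4 ÷ 0.125 = 32.
1⁶ = 1 < 32 ≤ 64 = 2⁶, so L = 2.

2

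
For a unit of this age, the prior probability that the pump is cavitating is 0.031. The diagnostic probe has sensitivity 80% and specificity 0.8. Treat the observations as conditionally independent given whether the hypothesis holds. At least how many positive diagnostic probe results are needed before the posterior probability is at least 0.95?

Prior odds = 0.031/0.969 = 31/969.
False-positive rate = 1 − 0.8 = 0.2; likelihood ratio of a positive = 0.8/0.2 = 4.
Target odds: 0.95 ÷ 0.05 = 19.
Require 4ⁿ ≥ 19 ÷ (31/969) = 18411/31.
4⁴ = 256 falls short of 18411/31 but 4⁵ = 1024 reaches it, so n = 5.

5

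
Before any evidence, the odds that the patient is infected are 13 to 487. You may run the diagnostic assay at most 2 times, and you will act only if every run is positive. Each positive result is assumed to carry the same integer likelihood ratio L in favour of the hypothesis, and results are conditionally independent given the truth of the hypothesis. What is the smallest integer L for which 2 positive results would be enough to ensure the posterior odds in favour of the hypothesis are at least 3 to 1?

Prior odds = 13/487.
Target odds = 3.
Need L² ≥ 3 ÷ (13/487) = 1461/13.
10² = 100 < 1461/13 ≤ 121 = 11², so L = 11.

11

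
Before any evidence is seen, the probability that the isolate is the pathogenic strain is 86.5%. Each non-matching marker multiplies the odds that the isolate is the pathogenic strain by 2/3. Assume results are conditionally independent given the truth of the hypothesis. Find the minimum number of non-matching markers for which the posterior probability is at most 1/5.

Prior odds: 0.865 ÷ 0.135 = 173/27.
Likelihood ratio per non-matching marker = 2/3.
Target odds: 0.2 ÷ 0.8 = 0.25.
Need (173/27) × (2/3)ⁿ ≤ 0.25, i.e. (2/3)ⁿ ≤ 27/692.
(2/3)⁸ = 256/6561 is still above 27/692 but (2/3)⁹ = 512/19683 is at or below it, so n = 9.

9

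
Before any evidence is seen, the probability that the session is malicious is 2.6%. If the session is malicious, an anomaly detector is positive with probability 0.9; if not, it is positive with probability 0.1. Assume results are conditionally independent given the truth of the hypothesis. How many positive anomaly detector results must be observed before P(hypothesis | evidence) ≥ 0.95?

3

Prior odds: 0.026 ÷ 0.974 = 13/487.
Likelihood ratio of a positive = 0.9/0.1 = 9.
Target odds: 0.95 ÷ 0.05 = 19.
Require 9ⁿ ≥ 19 ÷ (13/487) = 9253/13.
9² = 81 falls short of 9253/13 but 9³ = 729 reaches it, so n = 3.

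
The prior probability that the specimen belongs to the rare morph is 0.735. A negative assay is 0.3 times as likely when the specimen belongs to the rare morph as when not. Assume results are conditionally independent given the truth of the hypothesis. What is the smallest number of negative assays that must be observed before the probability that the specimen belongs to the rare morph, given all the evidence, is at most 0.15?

Prior odds: 0.735 ÷ 0.265 = 147/53.
Likelihood ratio per negative assay = 0.3.
Target posterior odds = 0.15/0.85 = 3/17.
Need (147/53) × 0.3ⁿ ≤ 3/17, i.e. 0.3ⁿ ≤ 53/833.
0.3² = 0.09 is still above 53/833 but 0.3³ = 0.027 is at or below it, so n = 3.

3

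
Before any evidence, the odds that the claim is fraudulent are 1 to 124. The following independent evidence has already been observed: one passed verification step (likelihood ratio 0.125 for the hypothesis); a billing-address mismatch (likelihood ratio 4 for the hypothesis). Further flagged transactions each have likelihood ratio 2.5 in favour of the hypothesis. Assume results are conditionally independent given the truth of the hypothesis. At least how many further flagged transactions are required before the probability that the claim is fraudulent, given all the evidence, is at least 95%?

Prior odds = 1/124.
Combined Bayes factor of the evidence already in hand = 0.125 × 4 = 0.5.
Odds after that evidence = (1/124) × 0.5 = 1/248.
Target odds = 0.95/0.05 = 19.
Need 2.5ⁿ ≥ 19 ÷ (1/248) = 4712.
2.5⁹ = 1953125/512 falls short of 4712 but 2.5¹⁰ = 9765625/1024 reaches it, so n = 10.

10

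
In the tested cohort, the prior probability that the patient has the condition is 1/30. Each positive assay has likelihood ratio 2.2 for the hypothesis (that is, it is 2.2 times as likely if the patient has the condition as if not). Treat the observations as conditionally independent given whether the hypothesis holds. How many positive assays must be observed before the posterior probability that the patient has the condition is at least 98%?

10

Prior odds = (1/30)/(29/30) = 1/29.
Likelihood ratio per positive assay = 2.2.
Target odds: 0.98 ÷ 0.02 = 49.
Need (1/29) × 2.2ⁿ ≥ 49, i.e. 2.2ⁿ ≥ 1421.
2.2⁹ ≈1207.27 falls short of 1421 but 2.2¹⁰ ≈2655.99 reaches it, so n = 10.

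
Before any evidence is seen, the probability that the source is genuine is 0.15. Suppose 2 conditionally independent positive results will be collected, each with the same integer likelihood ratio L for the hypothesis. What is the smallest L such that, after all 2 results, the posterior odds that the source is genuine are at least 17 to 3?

Prior odds = 0.15/0.85 = 3/17.
Target odds = 17/3.
Need L² ≥ 17/3 ÷ (3/17) = 289/9.
5² = 25 < 289/9 ≤ 36 = 6², so L = 6.

6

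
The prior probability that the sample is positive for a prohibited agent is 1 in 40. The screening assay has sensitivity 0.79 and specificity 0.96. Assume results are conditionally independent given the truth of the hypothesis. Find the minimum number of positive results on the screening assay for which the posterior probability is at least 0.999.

Prior odds: 0.025 ÷ 0.975 = 1/39.
False-positive rate = 1 − 0.96 = 0.04; likelihood ratio of a positive = 0.79/0.04 = 19.75.
Target odds: 0.999 ÷ 0.001 = 999.
Require 19.75ⁿ ≥ 999 ÷ (1/39) = 38961.
19.75³ = 7703.734375 falls short of 38961 but 19.75⁴ = 38950081/256 reaches it, so n = 4.

4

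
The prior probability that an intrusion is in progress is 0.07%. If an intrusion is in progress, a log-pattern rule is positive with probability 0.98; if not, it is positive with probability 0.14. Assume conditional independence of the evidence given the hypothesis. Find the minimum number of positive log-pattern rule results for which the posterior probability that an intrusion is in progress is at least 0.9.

Prior odds = 0.0007/0.9993 = 7/9993.
Likelihood ratio of a positive = 0.98/0.14 = 7.
Target posterior odds = 0.9/0.1 = 9.
Need (7/9993) × 7ⁿ ≥ 9, i.e. 7ⁿ ≥ 89937/7.
7⁴ = 2401 falls short of 89937/7 but 7⁵ = 16807 reaches it, so n = 5.

5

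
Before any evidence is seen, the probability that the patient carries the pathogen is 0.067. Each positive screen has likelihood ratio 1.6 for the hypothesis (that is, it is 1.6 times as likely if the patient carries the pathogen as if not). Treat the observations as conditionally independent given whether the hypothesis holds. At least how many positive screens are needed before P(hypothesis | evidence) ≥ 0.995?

17

Prior odds: 0.067 ÷ 0.933 = 67/933.
Likelihood ratio per positive screen = 1.6.
Target posterior odds = 0.995/0.005 = 199.
Need (67/933) × 1.6ⁿ ≥ 199, i.e. 1.6ⁿ ≥ 185667/67.
1.6¹⁶ ≈1844.67 falls short of 185667/67 but 1.6¹⁷ ≈2951.48 reaches it, so n = 17.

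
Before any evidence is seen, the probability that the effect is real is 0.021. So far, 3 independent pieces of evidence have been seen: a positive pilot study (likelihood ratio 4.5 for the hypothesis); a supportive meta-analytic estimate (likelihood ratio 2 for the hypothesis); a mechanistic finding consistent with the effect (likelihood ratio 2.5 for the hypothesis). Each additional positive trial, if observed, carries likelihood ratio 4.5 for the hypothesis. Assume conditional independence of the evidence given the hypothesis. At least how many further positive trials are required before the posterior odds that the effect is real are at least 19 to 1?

3

Prior odds = 0.021/0.979 = 21/979.
Combined Bayes factor of the evidence already in hand = 4.5 × 2 × 2.5 = 22.5.
Odds after that evidence = (21/979) × 22.5 = 945/1958.
Target odds = 19.
Need 4.5ⁿ ≥ 19 ÷ (945/1958) = 37202/945.
4.5² = 20.25 falls short of 37202/945 but 4.5³ = 91.125 reaches it, so n = 3.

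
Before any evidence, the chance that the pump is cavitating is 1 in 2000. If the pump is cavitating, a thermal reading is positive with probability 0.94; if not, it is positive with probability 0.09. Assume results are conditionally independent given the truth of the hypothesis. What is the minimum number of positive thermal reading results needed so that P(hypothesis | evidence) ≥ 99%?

6

Prior odds = 0.0005/0.9995 = 1/1999.
Likelihood ratio of a positive = 0.94/0.09 = 94/9.
Target posterior odds = 0.99/0.01 = 99.
Require (94/9)ⁿ ≥ 99 ÷ (1/1999) = 197901.
(94/9)⁵ ≈124287 falls short of 197901 but (94/9)⁶ ≈1.29811e+06 reaches it, so n = 6.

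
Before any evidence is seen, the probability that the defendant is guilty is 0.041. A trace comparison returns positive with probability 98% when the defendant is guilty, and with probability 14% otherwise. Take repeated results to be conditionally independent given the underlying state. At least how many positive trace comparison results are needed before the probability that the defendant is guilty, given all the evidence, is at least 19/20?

4

Prior odds = 0.041/0.959 = 41/959.
Likelihood ratio of a positive result = 0.98/0.14 = 7.
Target posterior odds = 0.95/0.05 = 19.
Require 7ⁿ ≥ 19 ÷ (41/959) = 18221/41.
7³ = 343 falls short of 18221/41 but 7⁴ = 2401 reaches it, so n = 4.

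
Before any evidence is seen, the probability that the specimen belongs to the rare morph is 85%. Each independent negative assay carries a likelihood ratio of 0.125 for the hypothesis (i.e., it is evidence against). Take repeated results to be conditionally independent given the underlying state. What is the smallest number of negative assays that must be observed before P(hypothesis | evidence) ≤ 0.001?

Prior odds = 0.85/0.15 = 17/3.
Likelihood ratio per negative assay = 0.125.
Target odds: 0.001 ÷ 0.999 = 1/999.
Need (17/3) × 0.125ⁿ ≤ 1/999, i.e. 0.125ⁿ ≤ 1/5661.
0.125⁴ = 1/4096 is still above 1/5661 but 0.125⁵ = 1/32768 is at or below it, so n = 5.

5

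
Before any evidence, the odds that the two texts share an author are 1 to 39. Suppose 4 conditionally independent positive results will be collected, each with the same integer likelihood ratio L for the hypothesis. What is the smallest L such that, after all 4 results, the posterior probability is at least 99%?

8

Prior odds = 1/39.
Target odds = 0.99/0.01 = 99.
Need L⁴ ≥ 99 ÷ (1/39) = 3861.
7⁴ = 2401 < 3861 ≤ 4096 = 8⁴, so L = 8.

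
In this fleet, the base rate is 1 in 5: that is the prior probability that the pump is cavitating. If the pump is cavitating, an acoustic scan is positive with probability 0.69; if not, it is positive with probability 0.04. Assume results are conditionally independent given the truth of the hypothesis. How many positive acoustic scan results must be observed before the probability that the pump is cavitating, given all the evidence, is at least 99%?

Prior odds: 0.2 ÷ 0.8 = 0.25.
Likelihood ratio of a positive = 0.69/0.04 = 17.25.
Target odds: 0.99 ÷ 0.01 = 99.
Need 0.25 × 17.25ⁿ ≥ 99, i.e. 17.25ⁿ ≥ 396.
17.25² = 297.5625 falls short of 396 but 17.25³ = 5132.953125 reaches it, so n = 3.

3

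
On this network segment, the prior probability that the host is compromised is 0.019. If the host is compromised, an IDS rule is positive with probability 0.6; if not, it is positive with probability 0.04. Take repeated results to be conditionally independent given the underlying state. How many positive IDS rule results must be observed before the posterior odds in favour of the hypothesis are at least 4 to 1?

Prior odds: 0.019 ÷ 0.981 = 19/981.
Likelihood ratio of a positive = 0.6/0.04 = 15.
Target odds = 4.
Need (19/981) × 15ⁿ ≥ 4, i.e. 15ⁿ ≥ 3924/19.
15¹ = 15 falls short of 3924/19 but 15² = 225 reaches it, so n = 2.

2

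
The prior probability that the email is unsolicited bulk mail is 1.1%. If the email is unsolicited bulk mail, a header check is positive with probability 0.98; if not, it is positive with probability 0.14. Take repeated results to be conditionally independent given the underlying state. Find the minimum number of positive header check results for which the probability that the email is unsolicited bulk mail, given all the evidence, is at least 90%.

4

Prior odds = 0.011/0.989 = 11/989.
Likelihood ratio of a positive = 0.98/0.14 = 7.
Target odds: 0.9 ÷ 0.1 = 9.
Require 7ⁿ ≥ 9 ÷ (11/989) = 8901/11.
7³ = 343 falls short of 8901/11 but 7⁴ = 2401 reaches it, so n = 4.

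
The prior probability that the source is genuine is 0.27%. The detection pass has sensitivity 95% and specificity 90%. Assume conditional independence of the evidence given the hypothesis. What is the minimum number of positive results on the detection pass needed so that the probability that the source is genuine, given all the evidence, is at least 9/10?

Prior odds = 0.0027/0.9973 = 27/9973.
False-positive rate = 1 − 0.9 = 0.1; likelihood ratio of a positive = 0.95/0.1 = 9.5.
Target odds: 0.9 ÷ 0.1 = 9.
Require 9.5ⁿ ≥ 9 ÷ (27/9973) = 9973/3.
9.5³ = 857.375 falls short of 9973/3 but 9.5⁴ = 8145.0625 reaches it, so n = 4.

4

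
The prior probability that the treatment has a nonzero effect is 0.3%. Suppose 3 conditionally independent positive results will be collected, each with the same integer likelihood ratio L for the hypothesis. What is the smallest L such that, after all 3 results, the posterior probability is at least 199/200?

Prior odds = 0.003/0.997 = 3/997.
Target odds = 0.995/0.005 = 199.
Need L³ ≥ 199 ÷ (3/997) = 198403/3.
40³ = 64000 < 198403/3 ≤ 68921 = 41³, so L = 41.

41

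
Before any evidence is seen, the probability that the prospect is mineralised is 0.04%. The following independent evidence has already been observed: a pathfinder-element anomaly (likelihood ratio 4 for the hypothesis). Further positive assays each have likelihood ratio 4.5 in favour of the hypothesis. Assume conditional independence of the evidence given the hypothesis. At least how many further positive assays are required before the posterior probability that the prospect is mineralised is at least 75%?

Prior odds = 0.0004/0.9996 = 1/2499.
Bayes factor of the evidence already in hand = 4.
Odds after that evidence = (1/2499) × 4 = 4/2499.
Target odds = 0.75/0.25 = 3.
Need 4.5ⁿ ≥ 3 ÷ (4/2499) = 1874.25.
4.5⁵ = 1845.28125 falls short of 1874.25 but 4.5⁶ = 8303.765625 reaches it, so n = 6.

6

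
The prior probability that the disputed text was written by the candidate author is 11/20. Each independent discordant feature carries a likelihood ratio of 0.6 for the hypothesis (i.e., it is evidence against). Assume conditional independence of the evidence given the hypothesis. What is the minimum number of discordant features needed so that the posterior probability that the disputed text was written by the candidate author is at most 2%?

9

Prior odds = 0.55/0.45 = 11/9.
Likelihood ratio per discordant feature = 0.6.
Target posterior odds = 0.02/0.98 = 1/49.
Need (11/9) × 0.6ⁿ ≤ 1/49, i.e. 0.6ⁿ ≤ 9/539.
0.6⁸ = 6561/390625 is still above 9/539 but 0.6⁹ = 19683/1953125 is at or below it, so n = 9.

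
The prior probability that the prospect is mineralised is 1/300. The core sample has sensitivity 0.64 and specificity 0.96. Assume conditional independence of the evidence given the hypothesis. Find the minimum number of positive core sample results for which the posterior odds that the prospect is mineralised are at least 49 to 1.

Prior odds = (1/300)/(299/300) = 1/299.
False-positive rate = 1 − 0.96 = 0.04; likelihood ratio of a positive = 0.64/0.04 = 16.
Target odds = 49.
Require 16ⁿ ≥ 49 ÷ (1/299) = 14651.
16³ = 4096 falls short of 14651 but 16⁴ = 65536 reaches it, so n = 4.

4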